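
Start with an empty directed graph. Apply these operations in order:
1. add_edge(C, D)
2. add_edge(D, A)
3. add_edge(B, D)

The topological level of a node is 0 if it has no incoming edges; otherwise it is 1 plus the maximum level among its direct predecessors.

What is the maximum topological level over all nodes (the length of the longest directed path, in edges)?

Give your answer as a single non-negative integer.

Op 1: add_edge(C, D). Edges now: 1
Op 2: add_edge(D, A). Edges now: 2
Op 3: add_edge(B, D). Edges now: 3
Compute levels (Kahn BFS):
  sources (in-degree 0): B, C
  process B: level=0
    B->D: in-degree(D)=1, level(D)>=1
  process C: level=0
    C->D: in-degree(D)=0, level(D)=1, enqueue
  process D: level=1
    D->A: in-degree(A)=0, level(A)=2, enqueue
  process A: level=2
All levels: A:2, B:0, C:0, D:1
max level = 2

Answer: 2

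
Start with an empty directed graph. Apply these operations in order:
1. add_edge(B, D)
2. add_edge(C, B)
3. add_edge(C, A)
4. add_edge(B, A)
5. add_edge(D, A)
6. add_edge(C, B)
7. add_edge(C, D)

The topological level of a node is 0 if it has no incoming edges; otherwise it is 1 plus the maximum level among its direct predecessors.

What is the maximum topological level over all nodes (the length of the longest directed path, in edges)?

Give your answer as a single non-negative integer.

Op 1: add_edge(B, D). Edges now: 1
Op 2: add_edge(C, B). Edges now: 2
Op 3: add_edge(C, A). Edges now: 3
Op 4: add_edge(B, A). Edges now: 4
Op 5: add_edge(D, A). Edges now: 5
Op 6: add_edge(C, B) (duplicate, no change). Edges now: 5
Op 7: add_edge(C, D). Edges now: 6
Compute levels (Kahn BFS):
  sources (in-degree 0): C
  process C: level=0
    C->A: in-degree(A)=2, level(A)>=1
    C->B: in-degree(B)=0, level(B)=1, enqueue
    C->D: in-degree(D)=1, level(D)>=1
  process B: level=1
    B->A: in-degree(A)=1, level(A)>=2
    B->D: in-degree(D)=0, level(D)=2, enqueue
  process D: level=2
    D->A: in-degree(A)=0, level(A)=3, enqueue
  process A: level=3
All levels: A:3, B:1, C:0, D:2
max level = 3

Answer: 3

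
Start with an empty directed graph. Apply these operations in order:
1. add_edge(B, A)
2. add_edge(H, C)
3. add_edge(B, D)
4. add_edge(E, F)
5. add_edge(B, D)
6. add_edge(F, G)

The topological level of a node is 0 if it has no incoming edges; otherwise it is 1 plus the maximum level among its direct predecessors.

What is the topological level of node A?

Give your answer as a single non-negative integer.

Op 1: add_edge(B, A). Edges now: 1
Op 2: add_edge(H, C). Edges now: 2
Op 3: add_edge(B, D). Edges now: 3
Op 4: add_edge(E, F). Edges now: 4
Op 5: add_edge(B, D) (duplicate, no change). Edges now: 4
Op 6: add_edge(F, G). Edges now: 5
Compute levels (Kahn BFS):
  sources (in-degree 0): B, E, H
  process B: level=0
    B->A: in-degree(A)=0, level(A)=1, enqueue
    B->D: in-degree(D)=0, level(D)=1, enqueue
  process E: level=0
    E->F: in-degree(F)=0, level(F)=1, enqueue
  process H: level=0
    H->C: in-degree(C)=0, level(C)=1, enqueue
  process A: level=1
  process D: level=1
  process F: level=1
    F->G: in-degree(G)=0, level(G)=2, enqueue
  process C: level=1
  process G: level=2
All levels: A:1, B:0, C:1, D:1, E:0, F:1, G:2, H:0
level(A) = 1

Answer: 1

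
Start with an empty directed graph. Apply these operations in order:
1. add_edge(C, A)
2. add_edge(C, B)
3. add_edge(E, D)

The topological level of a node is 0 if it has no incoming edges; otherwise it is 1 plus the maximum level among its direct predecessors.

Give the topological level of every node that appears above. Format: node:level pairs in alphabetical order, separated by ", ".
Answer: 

Op 1: add_edge(C, A). Edges now: 1
Op 2: add_edge(C, B). Edges now: 2
Op 3: add_edge(E, D). Edges now: 3
Compute levels (Kahn BFS):
  sources (in-degree 0): C, E
  process C: level=0
    C->A: in-degree(A)=0, level(A)=1, enqueue
    C->B: in-degree(B)=0, level(B)=1, enqueue
  process E: level=0
    E->D: in-degree(D)=0, level(D)=1, enqueue
  process A: level=1
  process B: level=1
  process D: level=1
All levels: A:1, B:1, C:0, D:1, E:0

Answer: A:1, B:1, C:0, D:1, E:0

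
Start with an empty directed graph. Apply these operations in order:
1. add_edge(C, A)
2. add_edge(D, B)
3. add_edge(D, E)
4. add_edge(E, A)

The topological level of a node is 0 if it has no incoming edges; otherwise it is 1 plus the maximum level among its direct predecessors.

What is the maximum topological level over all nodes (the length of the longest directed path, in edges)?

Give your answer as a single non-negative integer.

Op 1: add_edge(C, A). Edges now: 1
Op 2: add_edge(D, B). Edges now: 2
Op 3: add_edge(D, E). Edges now: 3
Op 4: add_edge(E, A). Edges now: 4
Compute levels (Kahn BFS):
  sources (in-degree 0): C, D
  process C: level=0
    C->A: in-degree(A)=1, level(A)>=1
  process D: level=0
    D->B: in-degree(B)=0, level(B)=1, enqueue
    D->E: in-degree(E)=0, level(E)=1, enqueue
  process B: level=1
  process E: level=1
    E->A: in-degree(A)=0, level(A)=2, enqueue
  process A: level=2
All levels: A:2, B:1, C:0, D:0, E:1
max level = 2

Answer: 2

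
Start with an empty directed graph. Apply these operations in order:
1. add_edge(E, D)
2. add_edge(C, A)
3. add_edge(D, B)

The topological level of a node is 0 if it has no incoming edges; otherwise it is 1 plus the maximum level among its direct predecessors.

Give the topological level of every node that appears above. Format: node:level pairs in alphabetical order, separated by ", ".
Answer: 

Op 1: add_edge(E, D). Edges now: 1
Op 2: add_edge(C, A). Edges now: 2
Op 3: add_edge(D, B). Edges now: 3
Compute levels (Kahn BFS):
  sources (in-degree 0): C, E
  process C: level=0
    C->A: in-degree(A)=0, level(A)=1, enqueue
  process E: level=0
    E->D: in-degree(D)=0, level(D)=1, enqueue
  process A: level=1
  process D: level=1
    D->B: in-degree(B)=0, level(B)=2, enqueue
  process B: level=2
All levels: A:1, B:2, C:0, D:1, E:0

Answer: A:1, B:2, C:0, D:1, E:0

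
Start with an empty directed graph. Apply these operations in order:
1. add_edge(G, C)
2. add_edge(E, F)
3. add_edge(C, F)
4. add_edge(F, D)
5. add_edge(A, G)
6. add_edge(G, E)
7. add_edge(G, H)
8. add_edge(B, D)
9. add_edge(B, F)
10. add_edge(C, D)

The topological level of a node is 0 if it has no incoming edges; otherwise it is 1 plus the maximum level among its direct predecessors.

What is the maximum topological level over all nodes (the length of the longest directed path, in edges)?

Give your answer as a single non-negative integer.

Op 1: add_edge(G, C). Edges now: 1
Op 2: add_edge(E, F). Edges now: 2
Op 3: add_edge(C, F). Edges now: 3
Op 4: add_edge(F, D). Edges now: 4
Op 5: add_edge(A, G). Edges now: 5
Op 6: add_edge(G, E). Edges now: 6
Op 7: add_edge(G, H). Edges now: 7
Op 8: add_edge(B, D). Edges now: 8
Op 9: add_edge(B, F). Edges now: 9
Op 10: add_edge(C, D). Edges now: 10
Compute levels (Kahn BFS):
  sources (in-degree 0): A, B
  process A: level=0
    A->G: in-degree(G)=0, level(G)=1, enqueue
  process B: level=0
    B->D: in-degree(D)=2, level(D)>=1
    B->F: in-degree(F)=2, level(F)>=1
  process G: level=1
    G->C: in-degree(C)=0, level(C)=2, enqueue
    G->E: in-degree(E)=0, level(E)=2, enqueue
    G->H: in-degree(H)=0, level(H)=2, enqueue
  process C: level=2
    C->D: in-degree(D)=1, level(D)>=3
    C->F: in-degree(F)=1, level(F)>=3
  process E: level=2
    E->F: in-degree(F)=0, level(F)=3, enqueue
  process H: level=2
  process F: level=3
    F->D: in-degree(D)=0, level(D)=4, enqueue
  process D: level=4
All levels: A:0, B:0, C:2, D:4, E:2, F:3, G:1, H:2
max level = 4

Answer: 4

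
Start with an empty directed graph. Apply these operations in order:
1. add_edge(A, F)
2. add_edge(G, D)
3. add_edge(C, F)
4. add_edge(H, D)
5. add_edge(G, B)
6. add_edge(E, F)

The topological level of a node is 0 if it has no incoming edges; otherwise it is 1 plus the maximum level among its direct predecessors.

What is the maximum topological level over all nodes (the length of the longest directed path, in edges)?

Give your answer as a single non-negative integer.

Answer: 1

Derivation:
Op 1: add_edge(A, F). Edges now: 1
Op 2: add_edge(G, D). Edges now: 2
Op 3: add_edge(C, F). Edges now: 3
Op 4: add_edge(H, D). Edges now: 4
Op 5: add_edge(G, B). Edges now: 5
Op 6: add_edge(E, F). Edges now: 6
Compute levels (Kahn BFS):
  sources (in-degree 0): A, C, E, G, H
  process A: level=0
    A->F: in-degree(F)=2, level(F)>=1
  process C: level=0
    C->F: in-degree(F)=1, level(F)>=1
  process E: level=0
    E->F: in-degree(F)=0, level(F)=1, enqueue
  process G: level=0
    G->B: in-degree(B)=0, level(B)=1, enqueue
    G->D: in-degree(D)=1, level(D)>=1
  process H: level=0
    H->D: in-degree(D)=0, level(D)=1, enqueue
  process F: level=1
  process B: level=1
  process D: level=1
All levels: A:0, B:1, C:0, D:1, E:0, F:1, G:0, H:0
max level = 1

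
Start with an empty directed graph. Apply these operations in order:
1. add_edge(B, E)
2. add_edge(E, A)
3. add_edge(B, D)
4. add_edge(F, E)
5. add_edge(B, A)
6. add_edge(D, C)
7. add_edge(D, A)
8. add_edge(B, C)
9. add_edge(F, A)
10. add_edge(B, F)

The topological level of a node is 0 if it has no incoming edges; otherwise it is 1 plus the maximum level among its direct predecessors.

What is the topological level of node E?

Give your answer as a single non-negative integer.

Op 1: add_edge(B, E). Edges now: 1
Op 2: add_edge(E, A). Edges now: 2
Op 3: add_edge(B, D). Edges now: 3
Op 4: add_edge(F, E). Edges now: 4
Op 5: add_edge(B, A). Edges now: 5
Op 6: add_edge(D, C). Edges now: 6
Op 7: add_edge(D, A). Edges now: 7
Op 8: add_edge(B, C). Edges now: 8
Op 9: add_edge(F, A). Edges now: 9
Op 10: add_edge(B, F). Edges now: 10
Compute levels (Kahn BFS):
  sources (in-degree 0): B
  process B: level=0
    B->A: in-degree(A)=3, level(A)>=1
    B->C: in-degree(C)=1, level(C)>=1
    B->D: in-degree(D)=0, level(D)=1, enqueue
    B->E: in-degree(E)=1, level(E)>=1
    B->F: in-degree(F)=0, level(F)=1, enqueue
  process D: level=1
    D->A: in-degree(A)=2, level(A)>=2
    D->C: in-degree(C)=0, level(C)=2, enqueue
  process F: level=1
    F->A: in-degree(A)=1, level(A)>=2
    F->E: in-degree(E)=0, level(E)=2, enqueue
  process C: level=2
  process E: level=2
    E->A: in-degree(A)=0, level(A)=3, enqueue
  process A: level=3
All levels: A:3, B:0, C:2, D:1, E:2, F:1
level(E) = 2

Answer: 2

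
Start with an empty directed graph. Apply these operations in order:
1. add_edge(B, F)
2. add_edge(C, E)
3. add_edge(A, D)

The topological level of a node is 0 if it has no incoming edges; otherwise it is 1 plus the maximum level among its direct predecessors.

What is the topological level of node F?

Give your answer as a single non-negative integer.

Answer: 1

Derivation:
Op 1: add_edge(B, F). Edges now: 1
Op 2: add_edge(C, E). Edges now: 2
Op 3: add_edge(A, D). Edges now: 3
Compute levels (Kahn BFS):
  sources (in-degree 0): A, B, C
  process A: level=0
    A->D: in-degree(D)=0, level(D)=1, enqueue
  process B: level=0
    B->F: in-degree(F)=0, level(F)=1, enqueue
  process C: level=0
    C->E: in-degree(E)=0, level(E)=1, enqueue
  process D: level=1
  process F: level=1
  process E: level=1
All levels: A:0, B:0, C:0, D:1, E:1, F:1
level(F) = 1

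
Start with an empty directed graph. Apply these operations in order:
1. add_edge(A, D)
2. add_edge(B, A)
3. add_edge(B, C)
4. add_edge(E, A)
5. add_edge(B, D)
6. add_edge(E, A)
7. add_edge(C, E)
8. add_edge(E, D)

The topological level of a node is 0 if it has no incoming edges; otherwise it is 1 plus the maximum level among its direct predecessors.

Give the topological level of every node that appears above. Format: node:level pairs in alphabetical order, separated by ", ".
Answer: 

Answer: A:3, B:0, C:1, D:4, E:2

Derivation:
Op 1: add_edge(A, D). Edges now: 1
Op 2: add_edge(B, A). Edges now: 2
Op 3: add_edge(B, C). Edges now: 3
Op 4: add_edge(E, A). Edges now: 4
Op 5: add_edge(B, D). Edges now: 5
Op 6: add_edge(E, A) (duplicate, no change). Edges now: 5
Op 7: add_edge(C, E). Edges now: 6
Op 8: add_edge(E, D). Edges now: 7
Compute levels (Kahn BFS):
  sources (in-degree 0): B
  process B: level=0
    B->A: in-degree(A)=1, level(A)>=1
    B->C: in-degree(C)=0, level(C)=1, enqueue
    B->D: in-degree(D)=2, level(D)>=1
  process C: level=1
    C->E: in-degree(E)=0, level(E)=2, enqueue
  process E: level=2
    E->A: in-degree(A)=0, level(A)=3, enqueue
    E->D: in-degree(D)=1, level(D)>=3
  process A: level=3
    A->D: in-degree(D)=0, level(D)=4, enqueue
  process D: level=4
All levels: A:3, B:0, C:1, D:4, E:2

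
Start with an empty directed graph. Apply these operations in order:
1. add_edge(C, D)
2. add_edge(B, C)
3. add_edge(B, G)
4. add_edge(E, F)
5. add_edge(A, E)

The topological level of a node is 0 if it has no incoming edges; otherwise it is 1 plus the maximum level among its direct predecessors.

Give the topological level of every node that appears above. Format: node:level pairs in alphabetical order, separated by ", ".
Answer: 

Op 1: add_edge(C, D). Edges now: 1
Op 2: add_edge(B, C). Edges now: 2
Op 3: add_edge(B, G). Edges now: 3
Op 4: add_edge(E, F). Edges now: 4
Op 5: add_edge(A, E). Edges now: 5
Compute levels (Kahn BFS):
  sources (in-degree 0): A, B
  process A: level=0
    A->E: in-degree(E)=0, level(E)=1, enqueue
  process B: level=0
    B->C: in-degree(C)=0, level(C)=1, enqueue
    B->G: in-degree(G)=0, level(G)=1, enqueue
  process E: level=1
    E->F: in-degree(F)=0, level(F)=2, enqueue
  process C: level=1
    C->D: in-degree(D)=0, level(D)=2, enqueue
  process G: level=1
  process F: level=2
  process D: level=2
All levels: A:0, B:0, C:1, D:2, E:1, F:2, G:1

Answer: A:0, B:0, C:1, D:2, E:1, F:2, G:1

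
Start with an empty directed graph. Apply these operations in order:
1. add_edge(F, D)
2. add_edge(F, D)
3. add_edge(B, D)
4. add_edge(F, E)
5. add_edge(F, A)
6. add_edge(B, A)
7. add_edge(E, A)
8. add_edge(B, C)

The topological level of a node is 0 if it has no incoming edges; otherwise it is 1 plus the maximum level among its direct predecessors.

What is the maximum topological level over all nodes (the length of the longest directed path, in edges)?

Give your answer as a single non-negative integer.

Op 1: add_edge(F, D). Edges now: 1
Op 2: add_edge(F, D) (duplicate, no change). Edges now: 1
Op 3: add_edge(B, D). Edges now: 2
Op 4: add_edge(F, E). Edges now: 3
Op 5: add_edge(F, A). Edges now: 4
Op 6: add_edge(B, A). Edges now: 5
Op 7: add_edge(E, A). Edges now: 6
Op 8: add_edge(B, C). Edges now: 7
Compute levels (Kahn BFS):
  sources (in-degree 0): B, F
  process B: level=0
    B->A: in-degree(A)=2, level(A)>=1
    B->C: in-degree(C)=0, level(C)=1, enqueue
    B->D: in-degree(D)=1, level(D)>=1
  process F: level=0
    F->A: in-degree(A)=1, level(A)>=1
    F->D: in-degree(D)=0, level(D)=1, enqueue
    F->E: in-degree(E)=0, level(E)=1, enqueue
  process C: level=1
  process D: level=1
  process E: level=1
    E->A: in-degree(A)=0, level(A)=2, enqueue
  process A: level=2
All levels: A:2, B:0, C:1, D:1, E:1, F:0
max level = 2

Answer: 2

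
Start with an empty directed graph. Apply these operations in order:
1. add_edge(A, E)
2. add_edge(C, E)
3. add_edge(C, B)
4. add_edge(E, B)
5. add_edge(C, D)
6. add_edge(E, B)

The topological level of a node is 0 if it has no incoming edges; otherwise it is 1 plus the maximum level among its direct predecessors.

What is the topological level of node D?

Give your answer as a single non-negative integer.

Answer: 1

Derivation:
Op 1: add_edge(A, E). Edges now: 1
Op 2: add_edge(C, E). Edges now: 2
Op 3: add_edge(C, B). Edges now: 3
Op 4: add_edge(E, B). Edges now: 4
Op 5: add_edge(C, D). Edges now: 5
Op 6: add_edge(E, B) (duplicate, no change). Edges now: 5
Compute levels (Kahn BFS):
  sources (in-degree 0): A, C
  process A: level=0
    A->E: in-degree(E)=1, level(E)>=1
  process C: level=0
    C->B: in-degree(B)=1, level(B)>=1
    C->D: in-degree(D)=0, level(D)=1, enqueue
    C->E: in-degree(E)=0, level(E)=1, enqueue
  process D: level=1
  process E: level=1
    E->B: in-degree(B)=0, level(B)=2, enqueue
  process B: level=2
All levels: A:0, B:2, C:0, D:1, E:1
level(D) = 1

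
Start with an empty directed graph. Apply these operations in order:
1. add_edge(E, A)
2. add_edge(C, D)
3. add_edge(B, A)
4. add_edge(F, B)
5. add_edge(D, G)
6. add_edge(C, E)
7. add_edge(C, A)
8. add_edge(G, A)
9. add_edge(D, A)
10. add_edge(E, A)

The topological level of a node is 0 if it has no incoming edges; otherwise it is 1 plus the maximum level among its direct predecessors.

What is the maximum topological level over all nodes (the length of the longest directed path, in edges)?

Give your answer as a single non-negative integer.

Op 1: add_edge(E, A). Edges now: 1
Op 2: add_edge(C, D). Edges now: 2
Op 3: add_edge(B, A). Edges now: 3
Op 4: add_edge(F, B). Edges now: 4
Op 5: add_edge(D, G). Edges now: 5
Op 6: add_edge(C, E). Edges now: 6
Op 7: add_edge(C, A). Edges now: 7
Op 8: add_edge(G, A). Edges now: 8
Op 9: add_edge(D, A). Edges now: 9
Op 10: add_edge(E, A) (duplicate, no change). Edges now: 9
Compute levels (Kahn BFS):
  sources (in-degree 0): C, F
  process C: level=0
    C->A: in-degree(A)=4, level(A)>=1
    C->D: in-degree(D)=0, level(D)=1, enqueue
    C->E: in-degree(E)=0, level(E)=1, enqueue
  process F: level=0
    F->B: in-degree(B)=0, level(B)=1, enqueue
  process D: level=1
    D->A: in-degree(A)=3, level(A)>=2
    D->G: in-degree(G)=0, level(G)=2, enqueue
  process E: level=1
    E->A: in-degree(A)=2, level(A)>=2
  process B: level=1
    B->A: in-degree(A)=1, level(A)>=2
  process G: level=2
    G->A: in-degree(A)=0, level(A)=3, enqueue
  process A: level=3
All levels: A:3, B:1, C:0, D:1, E:1, F:0, G:2
max level = 3

Answer: 3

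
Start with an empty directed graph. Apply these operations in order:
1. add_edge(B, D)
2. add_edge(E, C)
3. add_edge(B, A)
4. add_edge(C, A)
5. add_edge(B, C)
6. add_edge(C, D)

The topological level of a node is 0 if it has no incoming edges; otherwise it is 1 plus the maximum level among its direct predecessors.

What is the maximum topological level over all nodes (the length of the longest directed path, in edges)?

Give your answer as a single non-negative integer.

Answer: 2

Derivation:
Op 1: add_edge(B, D). Edges now: 1
Op 2: add_edge(E, C). Edges now: 2
Op 3: add_edge(B, A). Edges now: 3
Op 4: add_edge(C, A). Edges now: 4
Op 5: add_edge(B, C). Edges now: 5
Op 6: add_edge(C, D). Edges now: 6
Compute levels (Kahn BFS):
  sources (in-degree 0): B, E
  process B: level=0
    B->A: in-degree(A)=1, level(A)>=1
    B->C: in-degree(C)=1, level(C)>=1
    B->D: in-degree(D)=1, level(D)>=1
  process E: level=0
    E->C: in-degree(C)=0, level(C)=1, enqueue
  process C: level=1
    C->A: in-degree(A)=0, level(A)=2, enqueue
    C->D: in-degree(D)=0, level(D)=2, enqueue
  process A: level=2
  process D: level=2
All levels: A:2, B:0, C:1, D:2, E:0
max level = 2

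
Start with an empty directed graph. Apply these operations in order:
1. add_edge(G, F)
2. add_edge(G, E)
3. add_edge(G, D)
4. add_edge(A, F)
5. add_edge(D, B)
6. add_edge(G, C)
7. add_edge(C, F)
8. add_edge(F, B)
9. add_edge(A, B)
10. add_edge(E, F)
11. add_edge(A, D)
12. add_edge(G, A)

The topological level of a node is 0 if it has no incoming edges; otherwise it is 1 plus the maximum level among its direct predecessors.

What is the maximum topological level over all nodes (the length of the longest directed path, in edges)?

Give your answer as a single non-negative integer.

Answer: 3

Derivation:
Op 1: add_edge(G, F). Edges now: 1
Op 2: add_edge(G, E). Edges now: 2
Op 3: add_edge(G, D). Edges now: 3
Op 4: add_edge(A, F). Edges now: 4
Op 5: add_edge(D, B). Edges now: 5
Op 6: add_edge(G, C). Edges now: 6
Op 7: add_edge(C, F). Edges now: 7
Op 8: add_edge(F, B). Edges now: 8
Op 9: add_edge(A, B). Edges now: 9
Op 10: add_edge(E, F). Edges now: 10
Op 11: add_edge(A, D). Edges now: 11
Op 12: add_edge(G, A). Edges now: 12
Compute levels (Kahn BFS):
  sources (in-degree 0): G
  process G: level=0
    G->A: in-degree(A)=0, level(A)=1, enqueue
    G->C: in-degree(C)=0, level(C)=1, enqueue
    G->D: in-degree(D)=1, level(D)>=1
    G->E: in-degree(E)=0, level(E)=1, enqueue
    G->F: in-degree(F)=3, level(F)>=1
  process A: level=1
    A->B: in-degree(B)=2, level(B)>=2
    A->D: in-degree(D)=0, level(D)=2, enqueue
    A->F: in-degree(F)=2, level(F)>=2
  process C: level=1
    C->F: in-degree(F)=1, level(F)>=2
  process E: level=1
    E->F: in-degree(F)=0, level(F)=2, enqueue
  process D: level=2
    D->B: in-degree(B)=1, level(B)>=3
  process F: level=2
    F->B: in-degree(B)=0, level(B)=3, enqueue
  process B: level=3
All levels: A:1, B:3, C:1, D:2, E:1, F:2, G:0
max level = 3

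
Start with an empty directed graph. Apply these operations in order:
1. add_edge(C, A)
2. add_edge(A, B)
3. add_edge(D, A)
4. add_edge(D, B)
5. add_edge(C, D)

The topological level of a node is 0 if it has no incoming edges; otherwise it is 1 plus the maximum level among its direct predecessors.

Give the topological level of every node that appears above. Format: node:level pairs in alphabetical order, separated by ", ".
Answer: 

Op 1: add_edge(C, A). Edges now: 1
Op 2: add_edge(A, B). Edges now: 2
Op 3: add_edge(D, A). Edges now: 3
Op 4: add_edge(D, B). Edges now: 4
Op 5: add_edge(C, D). Edges now: 5
Compute levels (Kahn BFS):
  sources (in-degree 0): C
  process C: level=0
    C->A: in-degree(A)=1, level(A)>=1
    C->D: in-degree(D)=0, level(D)=1, enqueue
  process D: level=1
    D->A: in-degree(A)=0, level(A)=2, enqueue
    D->B: in-degree(B)=1, level(B)>=2
  process A: level=2
    A->B: in-degree(B)=0, level(B)=3, enqueue
  process B: level=3
All levels: A:2, B:3, C:0, D:1

Answer: A:2, B:3, C:0, D:1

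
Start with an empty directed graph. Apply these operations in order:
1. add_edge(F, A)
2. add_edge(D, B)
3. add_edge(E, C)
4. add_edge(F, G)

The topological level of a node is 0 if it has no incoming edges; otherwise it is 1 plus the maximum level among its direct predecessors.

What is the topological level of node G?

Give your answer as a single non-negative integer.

Op 1: add_edge(F, A). Edges now: 1
Op 2: add_edge(D, B). Edges now: 2
Op 3: add_edge(E, C). Edges now: 3
Op 4: add_edge(F, G). Edges now: 4
Compute levels (Kahn BFS):
  sources (in-degree 0): D, E, F
  process D: level=0
    D->B: in-degree(B)=0, level(B)=1, enqueue
  process E: level=0
    E->C: in-degree(C)=0, level(C)=1, enqueue
  process F: level=0
    F->A: in-degree(A)=0, level(A)=1, enqueue
    F->G: in-degree(G)=0, level(G)=1, enqueue
  process B: level=1
  process C: level=1
  process A: level=1
  process G: level=1
All levels: A:1, B:1, C:1, D:0, E:0, F:0, G:1
level(G) = 1

Answer: 1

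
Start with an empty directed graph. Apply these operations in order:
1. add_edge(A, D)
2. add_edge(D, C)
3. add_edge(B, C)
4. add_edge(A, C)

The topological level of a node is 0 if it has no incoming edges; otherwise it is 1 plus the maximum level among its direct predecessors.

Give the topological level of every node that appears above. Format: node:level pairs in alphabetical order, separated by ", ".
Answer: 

Op 1: add_edge(A, D). Edges now: 1
Op 2: add_edge(D, C). Edges now: 2
Op 3: add_edge(B, C). Edges now: 3
Op 4: add_edge(A, C). Edges now: 4
Compute levels (Kahn BFS):
  sources (in-degree 0): A, B
  process A: level=0
    A->C: in-degree(C)=2, level(C)>=1
    A->D: in-degree(D)=0, level(D)=1, enqueue
  process B: level=0
    B->C: in-degree(C)=1, level(C)>=1
  process D: level=1
    D->C: in-degree(C)=0, level(C)=2, enqueue
  process C: level=2
All levels: A:0, B:0, C:2, D:1

Answer: A:0, B:0, C:2, D:1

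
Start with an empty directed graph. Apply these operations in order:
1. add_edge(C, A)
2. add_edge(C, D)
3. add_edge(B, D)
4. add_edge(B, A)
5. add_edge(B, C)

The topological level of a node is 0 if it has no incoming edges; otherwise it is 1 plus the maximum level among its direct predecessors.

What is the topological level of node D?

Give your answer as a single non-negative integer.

Op 1: add_edge(C, A). Edges now: 1
Op 2: add_edge(C, D). Edges now: 2
Op 3: add_edge(B, D). Edges now: 3
Op 4: add_edge(B, A). Edges now: 4
Op 5: add_edge(B, C). Edges now: 5
Compute levels (Kahn BFS):
  sources (in-degree 0): B
  process B: level=0
    B->A: in-degree(A)=1, level(A)>=1
    B->C: in-degree(C)=0, level(C)=1, enqueue
    B->D: in-degree(D)=1, level(D)>=1
  process C: level=1
    C->A: in-degree(A)=0, level(A)=2, enqueue
    C->D: in-degree(D)=0, level(D)=2, enqueue
  process A: level=2
  process D: level=2
All levels: A:2, B:0, C:1, D:2
level(D) = 2

Answer: 2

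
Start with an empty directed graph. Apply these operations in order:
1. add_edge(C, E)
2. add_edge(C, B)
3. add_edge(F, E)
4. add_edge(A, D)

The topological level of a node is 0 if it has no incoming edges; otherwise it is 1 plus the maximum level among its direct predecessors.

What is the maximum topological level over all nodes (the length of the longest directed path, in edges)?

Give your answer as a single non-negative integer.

Answer: 1

Derivation:
Op 1: add_edge(C, E). Edges now: 1
Op 2: add_edge(C, B). Edges now: 2
Op 3: add_edge(F, E). Edges now: 3
Op 4: add_edge(A, D). Edges now: 4
Compute levels (Kahn BFS):
  sources (in-degree 0): A, C, F
  process A: level=0
    A->D: in-degree(D)=0, level(D)=1, enqueue
  process C: level=0
    C->B: in-degree(B)=0, level(B)=1, enqueue
    C->E: in-degree(E)=1, level(E)>=1
  process F: level=0
    F->E: in-degree(E)=0, level(E)=1, enqueue
  process D: level=1
  process B: level=1
  process E: level=1
All levels: A:0, B:1, C:0, D:1, E:1, F:0
max level = 1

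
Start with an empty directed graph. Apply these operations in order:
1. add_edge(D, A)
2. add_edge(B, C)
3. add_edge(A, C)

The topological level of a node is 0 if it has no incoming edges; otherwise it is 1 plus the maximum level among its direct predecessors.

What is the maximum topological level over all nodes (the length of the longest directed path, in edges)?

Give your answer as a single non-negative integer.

Op 1: add_edge(D, A). Edges now: 1
Op 2: add_edge(B, C). Edges now: 2
Op 3: add_edge(A, C). Edges now: 3
Compute levels (Kahn BFS):
  sources (in-degree 0): B, D
  process B: level=0
    B->C: in-degree(C)=1, level(C)>=1
  process D: level=0
    D->A: in-degree(A)=0, level(A)=1, enqueue
  process A: level=1
    A->C: in-degree(C)=0, level(C)=2, enqueue
  process C: level=2
All levels: A:1, B:0, C:2, D:0
max level = 2

Answer: 2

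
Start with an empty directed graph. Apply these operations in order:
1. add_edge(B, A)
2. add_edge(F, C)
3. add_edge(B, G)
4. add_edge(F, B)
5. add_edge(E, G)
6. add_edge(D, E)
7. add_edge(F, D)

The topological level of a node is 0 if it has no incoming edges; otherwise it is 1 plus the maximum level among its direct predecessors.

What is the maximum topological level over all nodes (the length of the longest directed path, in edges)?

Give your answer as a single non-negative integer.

Op 1: add_edge(B, A). Edges now: 1
Op 2: add_edge(F, C). Edges now: 2
Op 3: add_edge(B, G). Edges now: 3
Op 4: add_edge(F, B). Edges now: 4
Op 5: add_edge(E, G). Edges now: 5
Op 6: add_edge(D, E). Edges now: 6
Op 7: add_edge(F, D). Edges now: 7
Compute levels (Kahn BFS):
  sources (in-degree 0): F
  process F: level=0
    F->B: in-degree(B)=0, level(B)=1, enqueue
    F->C: in-degree(C)=0, level(C)=1, enqueue
    F->D: in-degree(D)=0, level(D)=1, enqueue
  process B: level=1
    B->A: in-degree(A)=0, level(A)=2, enqueue
    B->G: in-degree(G)=1, level(G)>=2
  process C: level=1
  process D: level=1
    D->E: in-degree(E)=0, level(E)=2, enqueue
  process A: level=2
  process E: level=2
    E->G: in-degree(G)=0, level(G)=3, enqueue
  process G: level=3
All levels: A:2, B:1, C:1, D:1, E:2, F:0, G:3
max level = 3

Answer: 3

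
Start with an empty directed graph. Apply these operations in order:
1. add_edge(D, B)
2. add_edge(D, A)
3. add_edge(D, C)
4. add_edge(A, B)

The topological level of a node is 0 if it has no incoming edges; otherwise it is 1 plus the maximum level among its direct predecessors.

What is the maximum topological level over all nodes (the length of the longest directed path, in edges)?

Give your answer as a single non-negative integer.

Op 1: add_edge(D, B). Edges now: 1
Op 2: add_edge(D, A). Edges now: 2
Op 3: add_edge(D, C). Edges now: 3
Op 4: add_edge(A, B). Edges now: 4
Compute levels (Kahn BFS):
  sources (in-degree 0): D
  process D: level=0
    D->A: in-degree(A)=0, level(A)=1, enqueue
    D->B: in-degree(B)=1, level(B)>=1
    D->C: in-degree(C)=0, level(C)=1, enqueue
  process A: level=1
    A->B: in-degree(B)=0, level(B)=2, enqueue
  process C: level=1
  process B: level=2
All levels: A:1, B:2, C:1, D:0
max level = 2

Answer: 2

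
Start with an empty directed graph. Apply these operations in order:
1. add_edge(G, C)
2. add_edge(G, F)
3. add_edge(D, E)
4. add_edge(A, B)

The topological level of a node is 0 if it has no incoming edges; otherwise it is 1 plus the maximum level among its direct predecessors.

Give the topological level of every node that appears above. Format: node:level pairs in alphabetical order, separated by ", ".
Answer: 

Op 1: add_edge(G, C). Edges now: 1
Op 2: add_edge(G, F). Edges now: 2
Op 3: add_edge(D, E). Edges now: 3
Op 4: add_edge(A, B). Edges now: 4
Compute levels (Kahn BFS):
  sources (in-degree 0): A, D, G
  process A: level=0
    A->B: in-degree(B)=0, level(B)=1, enqueue
  process D: level=0
    D->E: in-degree(E)=0, level(E)=1, enqueue
  process G: level=0
    G->C: in-degree(C)=0, level(C)=1, enqueue
    G->F: in-degree(F)=0, level(F)=1, enqueue
  process B: level=1
  process E: level=1
  process C: level=1
  process F: level=1
All levels: A:0, B:1, C:1, D:0, E:1, F:1, G:0

Answer: A:0, B:1, C:1, D:0, E:1, F:1, G:0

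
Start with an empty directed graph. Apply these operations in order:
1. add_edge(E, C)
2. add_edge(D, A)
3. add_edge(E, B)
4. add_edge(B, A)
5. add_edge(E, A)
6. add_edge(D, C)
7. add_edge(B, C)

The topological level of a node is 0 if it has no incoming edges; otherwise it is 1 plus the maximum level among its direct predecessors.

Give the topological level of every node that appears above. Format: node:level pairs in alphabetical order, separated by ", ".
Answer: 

Answer: A:2, B:1, C:2, D:0, E:0

Derivation:
Op 1: add_edge(E, C). Edges now: 1
Op 2: add_edge(D, A). Edges now: 2
Op 3: add_edge(E, B). Edges now: 3
Op 4: add_edge(B, A). Edges now: 4
Op 5: add_edge(E, A). Edges now: 5
Op 6: add_edge(D, C). Edges now: 6
Op 7: add_edge(B, C). Edges now: 7
Compute levels (Kahn BFS):
  sources (in-degree 0): D, E
  process D: level=0
    D->A: in-degree(A)=2, level(A)>=1
    D->C: in-degree(C)=2, level(C)>=1
  process E: level=0
    E->A: in-degree(A)=1, level(A)>=1
    E->B: in-degree(B)=0, level(B)=1, enqueue
    E->C: in-degree(C)=1, level(C)>=1
  process B: level=1
    B->A: in-degree(A)=0, level(A)=2, enqueue
    B->C: in-degree(C)=0, level(C)=2, enqueue
  process A: level=2
  process C: level=2
All levels: A:2, B:1, C:2, D:0, E:0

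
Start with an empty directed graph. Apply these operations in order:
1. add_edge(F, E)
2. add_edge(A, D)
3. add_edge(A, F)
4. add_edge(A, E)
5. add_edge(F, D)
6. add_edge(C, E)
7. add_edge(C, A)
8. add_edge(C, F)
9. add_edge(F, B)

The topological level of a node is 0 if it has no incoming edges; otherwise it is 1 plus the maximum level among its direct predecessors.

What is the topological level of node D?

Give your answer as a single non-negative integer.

Op 1: add_edge(F, E). Edges now: 1
Op 2: add_edge(A, D). Edges now: 2
Op 3: add_edge(A, F). Edges now: 3
Op 4: add_edge(A, E). Edges now: 4
Op 5: add_edge(F, D). Edges now: 5
Op 6: add_edge(C, E). Edges now: 6
Op 7: add_edge(C, A). Edges now: 7
Op 8: add_edge(C, F). Edges now: 8
Op 9: add_edge(F, B). Edges now: 9
Compute levels (Kahn BFS):
  sources (in-degree 0): C
  process C: level=0
    C->A: in-degree(A)=0, level(A)=1, enqueue
    C->E: in-degree(E)=2, level(E)>=1
    C->F: in-degree(F)=1, level(F)>=1
  process A: level=1
    A->D: in-degree(D)=1, level(D)>=2
    A->E: in-degree(E)=1, level(E)>=2
    A->F: in-degree(F)=0, level(F)=2, enqueue
  process F: level=2
    F->B: in-degree(B)=0, level(B)=3, enqueue
    F->D: in-degree(D)=0, level(D)=3, enqueue
    F->E: in-degree(E)=0, level(E)=3, enqueue
  process B: level=3
  process D: level=3
  process E: level=3
All levels: A:1, B:3, C:0, D:3, E:3, F:2
level(D) = 3

Answer: 3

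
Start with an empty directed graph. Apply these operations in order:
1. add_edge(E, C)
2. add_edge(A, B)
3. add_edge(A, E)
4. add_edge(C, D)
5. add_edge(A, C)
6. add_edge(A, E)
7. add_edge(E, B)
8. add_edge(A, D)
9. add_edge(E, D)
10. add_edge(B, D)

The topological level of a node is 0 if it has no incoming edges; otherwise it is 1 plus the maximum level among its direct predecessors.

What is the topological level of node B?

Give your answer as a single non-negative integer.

Answer: 2

Derivation:
Op 1: add_edge(E, C). Edges now: 1
Op 2: add_edge(A, B). Edges now: 2
Op 3: add_edge(A, E). Edges now: 3
Op 4: add_edge(C, D). Edges now: 4
Op 5: add_edge(A, C). Edges now: 5
Op 6: add_edge(A, E) (duplicate, no change). Edges now: 5
Op 7: add_edge(E, B). Edges now: 6
Op 8: add_edge(A, D). Edges now: 7
Op 9: add_edge(E, D). Edges now: 8
Op 10: add_edge(B, D). Edges now: 9
Compute levels (Kahn BFS):
  sources (in-degree 0): A
  process A: level=0
    A->B: in-degree(B)=1, level(B)>=1
    A->C: in-degree(C)=1, level(C)>=1
    A->D: in-degree(D)=3, level(D)>=1
    A->E: in-degree(E)=0, level(E)=1, enqueue
  process E: level=1
    E->B: in-degree(B)=0, level(B)=2, enqueue
    E->C: in-degree(C)=0, level(C)=2, enqueue
    E->D: in-degree(D)=2, level(D)>=2
  process B: level=2
    B->D: in-degree(D)=1, level(D)>=3
  process C: level=2
    C->D: in-degree(D)=0, level(D)=3, enqueue
  process D: level=3
All levels: A:0, B:2, C:2, D:3, E:1
level(B) = 2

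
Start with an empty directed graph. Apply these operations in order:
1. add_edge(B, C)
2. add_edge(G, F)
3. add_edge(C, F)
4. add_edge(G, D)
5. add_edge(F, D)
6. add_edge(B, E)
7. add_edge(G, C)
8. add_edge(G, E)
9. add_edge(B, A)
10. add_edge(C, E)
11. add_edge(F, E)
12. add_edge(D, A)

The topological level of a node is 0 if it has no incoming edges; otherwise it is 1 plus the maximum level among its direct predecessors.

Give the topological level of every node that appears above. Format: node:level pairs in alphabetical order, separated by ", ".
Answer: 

Op 1: add_edge(B, C). Edges now: 1
Op 2: add_edge(G, F). Edges now: 2
Op 3: add_edge(C, F). Edges now: 3
Op 4: add_edge(G, D). Edges now: 4
Op 5: add_edge(F, D). Edges now: 5
Op 6: add_edge(B, E). Edges now: 6
Op 7: add_edge(G, C). Edges now: 7
Op 8: add_edge(G, E). Edges now: 8
Op 9: add_edge(B, A). Edges now: 9
Op 10: add_edge(C, E). Edges now: 10
Op 11: add_edge(F, E). Edges now: 11
Op 12: add_edge(D, A). Edges now: 12
Compute levels (Kahn BFS):
  sources (in-degree 0): B, G
  process B: level=0
    B->A: in-degree(A)=1, level(A)>=1
    B->C: in-degree(C)=1, level(C)>=1
    B->E: in-degree(E)=3, level(E)>=1
  process G: level=0
    G->C: in-degree(C)=0, level(C)=1, enqueue
    G->D: in-degree(D)=1, level(D)>=1
    G->E: in-degree(E)=2, level(E)>=1
    G->F: in-degree(F)=1, level(F)>=1
  process C: level=1
    C->E: in-degree(E)=1, level(E)>=2
    C->F: in-degree(F)=0, level(F)=2, enqueue
  process F: level=2
    F->D: in-degree(D)=0, level(D)=3, enqueue
    F->E: in-degree(E)=0, level(E)=3, enqueue
  process D: level=3
    D->A: in-degree(A)=0, level(A)=4, enqueue
  process E: level=3
  process A: level=4
All levels: A:4, B:0, C:1, D:3, E:3, F:2, G:0

Answer: A:4, B:0, C:1, D:3, E:3, F:2, G:0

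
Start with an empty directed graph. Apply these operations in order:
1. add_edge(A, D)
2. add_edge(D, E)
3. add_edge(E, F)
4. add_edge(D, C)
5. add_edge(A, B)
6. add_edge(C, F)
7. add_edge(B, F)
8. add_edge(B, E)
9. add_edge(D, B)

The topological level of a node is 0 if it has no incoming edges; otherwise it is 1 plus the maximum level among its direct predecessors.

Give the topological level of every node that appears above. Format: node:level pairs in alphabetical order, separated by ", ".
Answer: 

Answer: A:0, B:2, C:2, D:1, E:3, F:4

Derivation:
Op 1: add_edge(A, D). Edges now: 1
Op 2: add_edge(D, E). Edges now: 2
Op 3: add_edge(E, F). Edges now: 3
Op 4: add_edge(D, C). Edges now: 4
Op 5: add_edge(A, B). Edges now: 5
Op 6: add_edge(C, F). Edges now: 6
Op 7: add_edge(B, F). Edges now: 7
Op 8: add_edge(B, E). Edges now: 8
Op 9: add_edge(D, B). Edges now: 9
Compute levels (Kahn BFS):
  sources (in-degree 0): A
  process A: level=0
    A->B: in-degree(B)=1, level(B)>=1
    A->D: in-degree(D)=0, level(D)=1, enqueue
  process D: level=1
    D->B: in-degree(B)=0, level(B)=2, enqueue
    D->C: in-degree(C)=0, level(C)=2, enqueue
    D->E: in-degree(E)=1, level(E)>=2
  process B: level=2
    B->E: in-degree(E)=0, level(E)=3, enqueue
    B->F: in-degree(F)=2, level(F)>=3
  process C: level=2
    C->F: in-degree(F)=1, level(F)>=3
  process E: level=3
    E->F: in-degree(F)=0, level(F)=4, enqueue
  process F: level=4
All levels: A:0, B:2, C:2, D:1, E:3, F:4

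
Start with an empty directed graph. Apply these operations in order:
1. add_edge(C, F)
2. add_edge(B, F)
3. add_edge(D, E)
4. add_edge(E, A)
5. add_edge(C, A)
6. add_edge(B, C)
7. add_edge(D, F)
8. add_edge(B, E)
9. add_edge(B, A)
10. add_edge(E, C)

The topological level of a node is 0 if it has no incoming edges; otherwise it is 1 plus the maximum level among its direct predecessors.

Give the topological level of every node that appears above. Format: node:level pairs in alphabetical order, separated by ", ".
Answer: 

Op 1: add_edge(C, F). Edges now: 1
Op 2: add_edge(B, F). Edges now: 2
Op 3: add_edge(D, E). Edges now: 3
Op 4: add_edge(E, A). Edges now: 4
Op 5: add_edge(C, A). Edges now: 5
Op 6: add_edge(B, C). Edges now: 6
Op 7: add_edge(D, F). Edges now: 7
Op 8: add_edge(B, E). Edges now: 8
Op 9: add_edge(B, A). Edges now: 9
Op 10: add_edge(E, C). Edges now: 10
Compute levels (Kahn BFS):
  sources (in-degree 0): B, D
  process B: level=0
    B->A: in-degree(A)=2, level(A)>=1
    B->C: in-degree(C)=1, level(C)>=1
    B->E: in-degree(E)=1, level(E)>=1
    B->F: in-degree(F)=2, level(F)>=1
  process D: level=0
    D->E: in-degree(E)=0, level(E)=1, enqueue
    D->F: in-degree(F)=1, level(F)>=1
  process E: level=1
    E->A: in-degree(A)=1, level(A)>=2
    E->C: in-degree(C)=0, level(C)=2, enqueue
  process C: level=2
    C->A: in-degree(A)=0, level(A)=3, enqueue
    C->F: in-degree(F)=0, level(F)=3, enqueue
  process A: level=3
  process F: level=3
All levels: A:3, B:0, C:2, D:0, E:1, F:3

Answer: A:3, B:0, C:2, D:0, E:1, F:3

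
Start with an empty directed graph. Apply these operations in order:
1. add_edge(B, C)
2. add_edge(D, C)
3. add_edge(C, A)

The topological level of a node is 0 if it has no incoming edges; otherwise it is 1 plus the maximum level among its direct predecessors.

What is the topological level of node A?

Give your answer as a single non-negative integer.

Answer: 2

Derivation:
Op 1: add_edge(B, C). Edges now: 1
Op 2: add_edge(D, C). Edges now: 2
Op 3: add_edge(C, A). Edges now: 3
Compute levels (Kahn BFS):
  sources (in-degree 0): B, D
  process B: level=0
    B->C: in-degree(C)=1, level(C)>=1
  process D: level=0
    D->C: in-degree(C)=0, level(C)=1, enqueue
  process C: level=1
    C->A: in-degree(A)=0, level(A)=2, enqueue
  process A: level=2
All levels: A:2, B:0, C:1, D:0
level(A) = 2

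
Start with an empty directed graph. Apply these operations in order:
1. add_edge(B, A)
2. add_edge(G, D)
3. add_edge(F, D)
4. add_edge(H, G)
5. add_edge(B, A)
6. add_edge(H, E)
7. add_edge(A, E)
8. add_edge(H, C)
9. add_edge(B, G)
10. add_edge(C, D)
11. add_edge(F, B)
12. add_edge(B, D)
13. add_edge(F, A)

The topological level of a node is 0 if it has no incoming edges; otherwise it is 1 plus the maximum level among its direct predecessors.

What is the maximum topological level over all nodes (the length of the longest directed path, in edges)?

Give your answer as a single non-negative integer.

Answer: 3

Derivation:
Op 1: add_edge(B, A). Edges now: 1
Op 2: add_edge(G, D). Edges now: 2
Op 3: add_edge(F, D). Edges now: 3
Op 4: add_edge(H, G). Edges now: 4
Op 5: add_edge(B, A) (duplicate, no change). Edges now: 4
Op 6: add_edge(H, E). Edges now: 5
Op 7: add_edge(A, E). Edges now: 6
Op 8: add_edge(H, C). Edges now: 7
Op 9: add_edge(B, G). Edges now: 8
Op 10: add_edge(C, D). Edges now: 9
Op 11: add_edge(F, B). Edges now: 10
Op 12: add_edge(B, D). Edges now: 11
Op 13: add_edge(F, A). Edges now: 12
Compute levels (Kahn BFS):
  sources (in-degree 0): F, H
  process F: level=0
    F->A: in-degree(A)=1, level(A)>=1
    F->B: in-degree(B)=0, level(B)=1, enqueue
    F->D: in-degree(D)=3, level(D)>=1
  process H: level=0
    H->C: in-degree(C)=0, level(C)=1, enqueue
    H->E: in-degree(E)=1, level(E)>=1
    H->G: in-degree(G)=1, level(G)>=1
  process B: level=1
    B->A: in-degree(A)=0, level(A)=2, enqueue
    B->D: in-degree(D)=2, level(D)>=2
    B->G: in-degree(G)=0, level(G)=2, enqueue
  process C: level=1
    C->D: in-degree(D)=1, level(D)>=2
  process A: level=2
    A->E: in-degree(E)=0, level(E)=3, enqueue
  process G: level=2
    G->D: in-degree(D)=0, level(D)=3, enqueue
  process E: level=3
  process D: level=3
All levels: A:2, B:1, C:1, D:3, E:3, F:0, G:2, H:0
max level = 3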